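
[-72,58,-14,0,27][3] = 0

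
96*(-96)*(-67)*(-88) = -54337536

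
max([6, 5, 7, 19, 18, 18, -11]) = 19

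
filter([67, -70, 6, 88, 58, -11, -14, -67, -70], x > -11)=[67, 6, 88, 58]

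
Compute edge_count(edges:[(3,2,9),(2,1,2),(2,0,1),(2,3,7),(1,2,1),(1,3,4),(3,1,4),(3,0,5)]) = 8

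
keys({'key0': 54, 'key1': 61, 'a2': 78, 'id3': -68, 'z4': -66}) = ['key0', 'key1', 'a2', 'id3', 'z4']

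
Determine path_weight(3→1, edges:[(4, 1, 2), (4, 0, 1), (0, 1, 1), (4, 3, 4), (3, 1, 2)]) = w(3→1)=2
= 2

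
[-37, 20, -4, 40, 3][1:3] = [20, -4]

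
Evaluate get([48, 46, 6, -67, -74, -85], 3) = -67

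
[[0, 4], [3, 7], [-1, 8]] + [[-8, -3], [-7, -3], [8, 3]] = [[-8, 1], [-4, 4], [7, 11]]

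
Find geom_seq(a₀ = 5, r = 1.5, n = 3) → a_0 = 5*1.5^0 = 5.0
a_1 = 5*1.5^1 = 7.5
a_2 = 5*1.5^2 = 11.25
= [5.0, 7.5, 11.25]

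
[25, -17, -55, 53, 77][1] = -17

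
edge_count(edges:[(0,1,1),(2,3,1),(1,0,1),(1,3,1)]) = 4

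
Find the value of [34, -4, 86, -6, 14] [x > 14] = keep x where x > 14: 34✓, -4✗, 86✓, -6✗, 14✗
= [34, 86]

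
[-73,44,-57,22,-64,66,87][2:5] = [-57, 22, -64]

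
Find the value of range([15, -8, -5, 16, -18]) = 34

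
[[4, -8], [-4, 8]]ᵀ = [[4, -4], [-8, 8]]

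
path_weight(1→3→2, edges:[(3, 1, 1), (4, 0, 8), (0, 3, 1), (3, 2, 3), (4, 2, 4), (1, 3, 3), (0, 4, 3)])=w(1→3)=3 + w(3→2)=3
= 6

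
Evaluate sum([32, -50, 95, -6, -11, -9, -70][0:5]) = 60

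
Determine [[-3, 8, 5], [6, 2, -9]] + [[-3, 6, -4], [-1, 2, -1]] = [[-6, 14, 1], [5, 4, -10]]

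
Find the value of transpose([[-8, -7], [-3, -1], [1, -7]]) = [[-8, -3, 1], [-7, -1, -7]]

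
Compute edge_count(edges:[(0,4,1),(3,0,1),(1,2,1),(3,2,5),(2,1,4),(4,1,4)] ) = 6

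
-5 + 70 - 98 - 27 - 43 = -103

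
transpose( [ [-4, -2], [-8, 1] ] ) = [[-4, -8], [-2, 1]]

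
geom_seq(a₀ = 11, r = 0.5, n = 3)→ a_0 = 11*0.5^0 = 11.0
a_1 = 11*0.5^1 = 5.5
a_2 = 11*0.5^2 = 2.75
= [11.0, 5.5, 2.75]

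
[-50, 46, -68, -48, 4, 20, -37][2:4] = [-68, -48]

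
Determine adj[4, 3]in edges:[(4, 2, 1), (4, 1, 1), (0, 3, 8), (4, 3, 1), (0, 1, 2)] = 1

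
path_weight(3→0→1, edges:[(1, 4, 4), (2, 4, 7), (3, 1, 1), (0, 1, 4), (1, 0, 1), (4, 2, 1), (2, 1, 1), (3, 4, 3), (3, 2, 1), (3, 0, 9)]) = w(3→0)=9 + w(0→1)=4
= 13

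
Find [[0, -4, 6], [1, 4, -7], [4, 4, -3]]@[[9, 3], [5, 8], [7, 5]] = [[22, -2], [-20, 0], [35, 29]]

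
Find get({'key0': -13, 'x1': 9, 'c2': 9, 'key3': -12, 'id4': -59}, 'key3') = -12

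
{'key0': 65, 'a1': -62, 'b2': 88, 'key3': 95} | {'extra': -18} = {'key0': 65, 'a1': -62, 'b2': 88, 'key3': 95, 'extra': -18}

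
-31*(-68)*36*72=5463936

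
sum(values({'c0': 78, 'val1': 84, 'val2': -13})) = 78 + 84 + (-13)
= 149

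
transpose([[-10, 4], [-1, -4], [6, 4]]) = [[-10, -1, 6], [4, -4, 4]]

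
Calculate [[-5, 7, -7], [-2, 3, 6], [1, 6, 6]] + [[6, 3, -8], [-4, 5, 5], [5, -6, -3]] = [[1, 10, -15], [-6, 8, 11], [6, 0, 3]]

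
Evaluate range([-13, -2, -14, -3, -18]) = 16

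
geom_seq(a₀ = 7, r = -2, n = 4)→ [7, -14, 28, -56]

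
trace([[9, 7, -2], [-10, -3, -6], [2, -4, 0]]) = 6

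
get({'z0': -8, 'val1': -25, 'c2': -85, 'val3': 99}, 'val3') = 99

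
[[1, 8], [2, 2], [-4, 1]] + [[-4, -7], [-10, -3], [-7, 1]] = [[-3, 1], [-8, -1], [-11, 2]]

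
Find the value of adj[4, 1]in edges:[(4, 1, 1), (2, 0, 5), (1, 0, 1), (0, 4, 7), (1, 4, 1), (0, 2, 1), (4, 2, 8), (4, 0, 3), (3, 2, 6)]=1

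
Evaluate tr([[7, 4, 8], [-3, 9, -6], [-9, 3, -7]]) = diagonal: 7 + 9 + (-7)
= 9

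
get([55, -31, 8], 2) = 8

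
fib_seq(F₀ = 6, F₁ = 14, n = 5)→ F_2 = F_1 + F_0 = 20
F_3 = F_2 + F_1 = 34
F_4 = F_3 + F_2 = 54
= [6, 14, 20, 34, 54]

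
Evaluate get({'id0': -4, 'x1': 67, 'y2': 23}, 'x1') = 67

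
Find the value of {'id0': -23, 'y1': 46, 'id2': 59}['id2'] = 59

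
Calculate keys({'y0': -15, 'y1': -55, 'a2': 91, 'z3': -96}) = ['y0', 'y1', 'a2', 'z3']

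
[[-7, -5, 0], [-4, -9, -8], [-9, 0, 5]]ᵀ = [[-7, -4, -9], [-5, -9, 0], [0, -8, 5]]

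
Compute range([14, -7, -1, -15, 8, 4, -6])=29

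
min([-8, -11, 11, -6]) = -11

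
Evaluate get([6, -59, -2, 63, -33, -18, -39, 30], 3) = 63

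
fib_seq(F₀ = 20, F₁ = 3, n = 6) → F_2 = F_1 + F_0 = 23
F_3 = F_2 + F_1 = 26
F_4 = F_3 + F_2 = 49
...
= [20, 3, 23, 26, 49, 75]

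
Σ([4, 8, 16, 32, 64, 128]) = 252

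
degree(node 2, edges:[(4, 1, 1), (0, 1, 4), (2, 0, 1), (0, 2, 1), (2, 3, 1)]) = incident: (2,0), (0,2), (2,3)
= 3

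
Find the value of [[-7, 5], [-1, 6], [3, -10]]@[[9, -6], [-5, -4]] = [[-88, 22], [-39, -18], [77, 22]]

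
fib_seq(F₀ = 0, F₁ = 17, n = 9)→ [0, 17, 17, 34, 51, 85, 136, 221, 357]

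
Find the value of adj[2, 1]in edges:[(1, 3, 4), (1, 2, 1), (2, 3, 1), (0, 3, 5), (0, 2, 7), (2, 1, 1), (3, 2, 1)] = 1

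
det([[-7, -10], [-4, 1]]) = (-7)*(1) - (-10)*(-4)
= -47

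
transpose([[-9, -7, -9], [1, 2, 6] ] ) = [[-9, 1], [-7, 2], [-9, 6]]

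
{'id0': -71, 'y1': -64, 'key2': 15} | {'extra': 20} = {'id0': -71, 'y1': -64, 'key2': 15, 'extra': 20}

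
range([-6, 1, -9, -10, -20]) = 21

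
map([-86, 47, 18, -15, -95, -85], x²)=(-86)²=7396, (47)²=2209, (18)²=324, (-15)²=225, (-95)²=9025, (-85)²=7225
= [7396, 2209, 324, 225, 9025, 7225]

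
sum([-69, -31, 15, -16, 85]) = -16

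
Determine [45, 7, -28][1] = 7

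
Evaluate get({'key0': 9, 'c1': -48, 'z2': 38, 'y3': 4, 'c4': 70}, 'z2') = 38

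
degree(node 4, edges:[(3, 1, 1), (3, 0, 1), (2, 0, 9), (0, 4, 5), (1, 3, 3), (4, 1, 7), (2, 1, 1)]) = 2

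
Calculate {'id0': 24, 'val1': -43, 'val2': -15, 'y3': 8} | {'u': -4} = {'id0': 24, 'val1': -43, 'val2': -15, 'y3': 8, 'u': -4}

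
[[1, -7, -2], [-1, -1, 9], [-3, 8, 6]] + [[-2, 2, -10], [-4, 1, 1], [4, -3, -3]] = [[-1, -5, -12], [-5, 0, 10], [1, 5, 3]]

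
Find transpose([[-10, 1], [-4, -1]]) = [[-10, -4], [1, -1]]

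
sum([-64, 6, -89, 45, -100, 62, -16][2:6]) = -82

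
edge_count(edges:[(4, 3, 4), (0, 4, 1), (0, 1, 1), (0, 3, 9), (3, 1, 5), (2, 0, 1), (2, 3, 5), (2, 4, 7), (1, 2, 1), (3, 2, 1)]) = 10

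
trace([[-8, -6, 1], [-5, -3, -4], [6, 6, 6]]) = -5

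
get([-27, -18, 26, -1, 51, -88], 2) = 26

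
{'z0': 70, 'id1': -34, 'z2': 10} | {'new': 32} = {'z0': 70, 'id1': -34, 'z2': 10, 'new': 32}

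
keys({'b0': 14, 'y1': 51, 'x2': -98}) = ['b0', 'y1', 'x2']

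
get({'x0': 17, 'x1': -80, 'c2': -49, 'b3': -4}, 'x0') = 17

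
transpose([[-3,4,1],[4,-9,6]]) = [[-3, 4], [4, -9], [1, 6]]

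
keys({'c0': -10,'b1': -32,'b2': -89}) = ['c0', 'b1', 'b2']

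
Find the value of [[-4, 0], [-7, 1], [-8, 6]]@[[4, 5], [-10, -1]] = [[-16, -20], [-38, -36], [-92, -46]]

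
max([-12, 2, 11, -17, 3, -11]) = 11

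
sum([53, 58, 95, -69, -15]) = 122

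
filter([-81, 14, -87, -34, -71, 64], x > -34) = [14, 64]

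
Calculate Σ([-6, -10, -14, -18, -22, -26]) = (-6) + (-10) + (-14) + (-18) + (-22) + (-26)
= -96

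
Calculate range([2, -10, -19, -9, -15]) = 21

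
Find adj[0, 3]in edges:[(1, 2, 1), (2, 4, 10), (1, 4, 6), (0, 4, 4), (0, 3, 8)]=8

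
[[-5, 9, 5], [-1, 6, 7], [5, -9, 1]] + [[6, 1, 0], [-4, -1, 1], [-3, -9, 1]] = [[1, 10, 5], [-5, 5, 8], [2, -18, 2]]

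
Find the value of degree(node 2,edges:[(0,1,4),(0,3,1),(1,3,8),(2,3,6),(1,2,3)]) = incident: (2,3), (1,2)
= 2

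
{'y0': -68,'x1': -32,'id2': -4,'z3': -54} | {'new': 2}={'y0': -68, 'x1': -32, 'id2': -4, 'z3': -54, 'new': 2}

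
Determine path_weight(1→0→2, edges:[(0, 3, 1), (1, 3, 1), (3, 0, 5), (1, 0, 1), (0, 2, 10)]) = 11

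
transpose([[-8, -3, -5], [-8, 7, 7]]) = [[-8, -8], [-3, 7], [-5, 7]]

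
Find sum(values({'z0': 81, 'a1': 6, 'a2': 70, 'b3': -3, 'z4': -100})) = 81 + 6 + 70 + (-3) + (-100)
= 54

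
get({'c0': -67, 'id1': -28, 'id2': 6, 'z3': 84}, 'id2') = 6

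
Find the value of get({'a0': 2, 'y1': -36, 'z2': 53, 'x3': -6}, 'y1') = -36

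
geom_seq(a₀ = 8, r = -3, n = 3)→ a_0 = 8*(-3)^0 = 8
a_1 = 8*(-3)^1 = -24
a_2 = 8*(-3)^2 = 72
= [8, -24, 72]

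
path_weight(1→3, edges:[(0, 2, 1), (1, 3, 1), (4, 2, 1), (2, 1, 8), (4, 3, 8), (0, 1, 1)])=w(1→3)=1
= 1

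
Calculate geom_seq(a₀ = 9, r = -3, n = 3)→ [9, -27, 81]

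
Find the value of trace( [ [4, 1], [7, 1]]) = diagonal: 4 + 1
= 5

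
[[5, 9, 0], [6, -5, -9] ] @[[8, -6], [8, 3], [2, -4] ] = [[112, -3], [-10, -15]]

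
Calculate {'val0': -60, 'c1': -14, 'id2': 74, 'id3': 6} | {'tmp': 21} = {'val0': -60, 'c1': -14, 'id2': 74, 'id3': 6, 'tmp': 21}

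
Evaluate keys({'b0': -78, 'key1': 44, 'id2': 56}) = ['b0', 'key1', 'id2']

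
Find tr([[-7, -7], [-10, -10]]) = -17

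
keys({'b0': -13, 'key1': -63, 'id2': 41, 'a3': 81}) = ['b0', 'key1', 'id2', 'a3']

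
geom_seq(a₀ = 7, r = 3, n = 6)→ [7, 21, 63, 189, 567, 1701]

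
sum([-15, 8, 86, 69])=(-15) + 8 + 86 + 69
= 148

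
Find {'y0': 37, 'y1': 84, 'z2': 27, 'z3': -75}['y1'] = 84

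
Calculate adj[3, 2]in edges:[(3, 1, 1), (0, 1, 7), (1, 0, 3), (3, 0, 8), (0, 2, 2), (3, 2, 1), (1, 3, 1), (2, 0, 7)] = 1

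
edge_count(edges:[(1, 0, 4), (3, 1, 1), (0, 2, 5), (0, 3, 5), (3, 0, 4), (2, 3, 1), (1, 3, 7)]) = 7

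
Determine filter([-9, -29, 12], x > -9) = keep x where x > -9: -9✗, -29✗, 12✓
= [12]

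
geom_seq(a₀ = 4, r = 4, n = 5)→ a_0 = 4*4^0 = 4
a_1 = 4*4^1 = 16
a_2 = 4*4^2 = 64
...
= [4, 16, 64, 256, 1024]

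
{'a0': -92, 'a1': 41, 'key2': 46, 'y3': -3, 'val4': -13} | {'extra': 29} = {'a0': -92, 'a1': 41, 'key2': 46, 'y3': -3, 'val4': -13, 'extra': 29}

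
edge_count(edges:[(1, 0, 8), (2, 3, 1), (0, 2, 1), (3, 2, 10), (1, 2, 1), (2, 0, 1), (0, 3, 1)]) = 7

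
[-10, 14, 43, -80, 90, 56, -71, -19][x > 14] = [43, 90, 56]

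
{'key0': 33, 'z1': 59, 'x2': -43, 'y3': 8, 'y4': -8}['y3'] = 8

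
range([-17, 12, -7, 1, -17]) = 29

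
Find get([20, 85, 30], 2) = 30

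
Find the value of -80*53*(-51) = 216240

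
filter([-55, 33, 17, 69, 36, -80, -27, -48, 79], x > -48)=[33, 17, 69, 36, -27, 79]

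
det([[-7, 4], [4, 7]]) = (-7)*(7) - (4)*(4)
= -65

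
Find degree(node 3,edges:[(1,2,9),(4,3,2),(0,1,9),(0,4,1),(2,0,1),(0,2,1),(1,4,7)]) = 1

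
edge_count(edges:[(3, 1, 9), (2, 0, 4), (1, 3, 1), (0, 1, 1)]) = 4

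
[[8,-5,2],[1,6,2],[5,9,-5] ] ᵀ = [[8, 1, 5], [-5, 6, 9], [2, 2, -5]]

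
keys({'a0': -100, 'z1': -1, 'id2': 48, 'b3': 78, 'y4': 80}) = ['a0', 'z1', 'id2', 'b3', 'y4']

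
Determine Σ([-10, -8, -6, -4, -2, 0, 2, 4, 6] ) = -18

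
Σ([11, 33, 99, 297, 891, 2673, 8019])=12023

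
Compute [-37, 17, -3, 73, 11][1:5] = [17, -3, 73, 11]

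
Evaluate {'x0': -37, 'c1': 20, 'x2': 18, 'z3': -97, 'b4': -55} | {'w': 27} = {'x0': -37, 'c1': 20, 'x2': 18, 'z3': -97, 'b4': -55, 'w': 27}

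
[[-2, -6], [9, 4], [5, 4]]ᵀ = [[-2, 9, 5], [-6, 4, 4]]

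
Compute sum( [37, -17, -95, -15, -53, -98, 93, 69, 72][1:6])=slice → [-17, -95, -15, -53, -98]
(-17) + (-95) + (-15) + (-53) + (-98)
= -278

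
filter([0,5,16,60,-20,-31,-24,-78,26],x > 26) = keep x where x > 26: 0✗, 5✗, 16✗, 60✓, -20✗, -31✗, -24✗, -78✗, 26✗
= [60]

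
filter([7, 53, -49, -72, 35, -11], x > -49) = keep x where x > -49: 7✓, 53✓, -49✗, -72✗, 35✓, -11✓
= [7, 53, 35, -11]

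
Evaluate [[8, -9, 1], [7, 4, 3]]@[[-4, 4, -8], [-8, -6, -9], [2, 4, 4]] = C[0][0] = (8)*(-4) + (-9)*(-8) + (1)*(2) = 42
C[0][1] = (8)*(4) + (-9)*(-6) + (1)*(4) = 90
C[0][2] = (8)*(-8) + (-9)*(-9) + (1)*(4) = 21
C[1][0] = (7)*(-4) + (4)*(-8) + (3)*(2) = -54
C[1][1] = (7)*(4) + (4)*(-6) + (3)*(4) = 16
C[1][2] = (7)*(-8) + (4)*(-9) + (3)*(4) = -80
= [[42, 90, 21], [-54, 16, -80]]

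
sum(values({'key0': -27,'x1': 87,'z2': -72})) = -12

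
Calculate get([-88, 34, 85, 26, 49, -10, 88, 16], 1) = 34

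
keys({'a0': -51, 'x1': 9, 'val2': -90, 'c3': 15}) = ['a0', 'x1', 'val2', 'c3']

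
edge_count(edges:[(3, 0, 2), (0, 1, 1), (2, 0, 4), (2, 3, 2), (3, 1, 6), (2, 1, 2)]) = 6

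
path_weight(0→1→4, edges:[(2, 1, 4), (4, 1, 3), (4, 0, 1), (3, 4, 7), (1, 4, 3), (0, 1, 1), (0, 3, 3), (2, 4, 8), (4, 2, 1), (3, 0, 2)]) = w(0→1)=1 + w(1→4)=3
= 4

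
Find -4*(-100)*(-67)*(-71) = 1902800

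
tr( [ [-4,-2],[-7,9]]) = diagonal: (-4) + 9
= 5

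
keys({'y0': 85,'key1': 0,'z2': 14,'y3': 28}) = ['y0', 'key1', 'z2', 'y3']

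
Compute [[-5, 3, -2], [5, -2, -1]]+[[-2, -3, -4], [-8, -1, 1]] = [[-7, 0, -6], [-3, -3, 0]]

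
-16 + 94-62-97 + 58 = -23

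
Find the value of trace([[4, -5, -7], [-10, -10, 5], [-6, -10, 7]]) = diagonal: 4 + (-10) + 7
= 1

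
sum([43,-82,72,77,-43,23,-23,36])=103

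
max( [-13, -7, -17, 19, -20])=19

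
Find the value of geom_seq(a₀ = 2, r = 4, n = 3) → a_0 = 2*4^0 = 2
a_1 = 2*4^1 = 8
a_2 = 2*4^2 = 32
= [2, 8, 32]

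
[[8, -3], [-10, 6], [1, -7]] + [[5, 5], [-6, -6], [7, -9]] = [[13, 2], [-16, 0], [8, -16]]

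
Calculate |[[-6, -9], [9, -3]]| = 99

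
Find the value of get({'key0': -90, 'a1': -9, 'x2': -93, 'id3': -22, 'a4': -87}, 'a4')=-87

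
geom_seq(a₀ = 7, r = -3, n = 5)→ [7, -21, 63, -189, 567]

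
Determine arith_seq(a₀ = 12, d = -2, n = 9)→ [12, 10, 8, 6, 4, 2, 0, -2, -4]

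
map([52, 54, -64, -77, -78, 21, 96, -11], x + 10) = [62, 64, -54, -67, -68, 31, 106, -1]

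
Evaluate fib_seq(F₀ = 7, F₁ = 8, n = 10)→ [7, 8, 15, 23, 38, 61, 99, 160, 259, 419]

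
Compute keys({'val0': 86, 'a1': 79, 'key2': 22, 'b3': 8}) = ['val0', 'a1', 'key2', 'b3']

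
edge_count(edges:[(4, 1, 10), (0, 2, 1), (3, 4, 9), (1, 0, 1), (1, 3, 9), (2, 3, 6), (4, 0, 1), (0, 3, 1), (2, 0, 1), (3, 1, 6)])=10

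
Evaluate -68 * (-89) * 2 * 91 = 1101464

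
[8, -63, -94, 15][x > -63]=[8, 15]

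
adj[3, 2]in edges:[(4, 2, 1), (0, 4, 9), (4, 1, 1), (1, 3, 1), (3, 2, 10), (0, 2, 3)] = 10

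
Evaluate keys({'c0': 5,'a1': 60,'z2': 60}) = ['c0', 'a1', 'z2']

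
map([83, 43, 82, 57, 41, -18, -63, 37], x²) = [6889, 1849, 6724, 3249, 1681, 324, 3969, 1369]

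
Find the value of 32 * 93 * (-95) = -282720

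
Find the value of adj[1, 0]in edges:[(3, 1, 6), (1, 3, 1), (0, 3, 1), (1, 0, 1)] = 1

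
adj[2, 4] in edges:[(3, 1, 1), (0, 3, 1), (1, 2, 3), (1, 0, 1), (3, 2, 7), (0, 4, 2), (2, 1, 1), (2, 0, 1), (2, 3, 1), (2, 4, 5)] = 5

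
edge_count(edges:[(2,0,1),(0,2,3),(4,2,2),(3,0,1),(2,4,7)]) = 5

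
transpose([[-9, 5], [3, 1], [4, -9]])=[[-9, 3, 4], [5, 1, -9]]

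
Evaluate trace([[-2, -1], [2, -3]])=diagonal: (-2) + (-3)
= -5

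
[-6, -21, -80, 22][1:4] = [-21, -80, 22]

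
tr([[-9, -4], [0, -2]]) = diagonal: (-9) + (-2)
= -11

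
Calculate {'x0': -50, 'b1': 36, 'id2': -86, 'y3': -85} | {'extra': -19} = {'x0': -50, 'b1': 36, 'id2': -86, 'y3': -85, 'extra': -19}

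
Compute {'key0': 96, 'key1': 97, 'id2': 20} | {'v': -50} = {'key0': 96, 'key1': 97, 'id2': 20, 'v': -50}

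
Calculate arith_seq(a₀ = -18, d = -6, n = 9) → [-18, -24, -30, -36, -42, -48, -54, -60, -66]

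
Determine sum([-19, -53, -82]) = -154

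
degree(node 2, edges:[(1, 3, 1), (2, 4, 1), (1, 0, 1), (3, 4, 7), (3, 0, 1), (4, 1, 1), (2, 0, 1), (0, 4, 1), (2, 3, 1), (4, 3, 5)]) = incident: (2,4), (2,0), (2,3)
= 3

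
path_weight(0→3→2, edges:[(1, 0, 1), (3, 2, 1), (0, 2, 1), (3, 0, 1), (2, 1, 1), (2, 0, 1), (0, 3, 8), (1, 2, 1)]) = w(0→3)=8 + w(3→2)=1
= 9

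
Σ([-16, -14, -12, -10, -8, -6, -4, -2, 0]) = (-16) + (-14) + (-12) + (-10) + (-8) + (-6) + (-4) + (-2) + 0
= -72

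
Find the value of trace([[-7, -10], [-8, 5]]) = diagonal: (-7) + 5
= -2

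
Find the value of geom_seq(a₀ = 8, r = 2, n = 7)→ [8, 16, 32, 64, 128, 256, 512]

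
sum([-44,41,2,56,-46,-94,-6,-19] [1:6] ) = -41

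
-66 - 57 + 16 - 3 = -110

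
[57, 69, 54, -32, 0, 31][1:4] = [69, 54, -32]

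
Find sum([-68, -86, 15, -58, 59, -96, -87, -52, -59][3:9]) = -293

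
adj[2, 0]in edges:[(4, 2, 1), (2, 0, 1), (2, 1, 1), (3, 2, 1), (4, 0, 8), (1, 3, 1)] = 1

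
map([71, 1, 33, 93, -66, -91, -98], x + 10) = 71+10=81, 1+10=11, 33+10=43, 93+10=103, -66+10=-56, -91+10=-81, -98+10=-88
= [81, 11, 43, 103, -56, -81, -88]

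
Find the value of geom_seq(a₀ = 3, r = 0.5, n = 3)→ a_0 = 3*0.5^0 = 3.0
a_1 = 3*0.5^1 = 1.5
a_2 = 3*0.5^2 = 0.75
= [3.0, 1.5, 0.75]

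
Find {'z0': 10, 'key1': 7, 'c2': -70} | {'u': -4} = {'z0': 10, 'key1': 7, 'c2': -70, 'u': -4}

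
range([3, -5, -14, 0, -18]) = 21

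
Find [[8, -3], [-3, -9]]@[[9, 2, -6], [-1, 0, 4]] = [[75, 16, -60], [-18, -6, -18]]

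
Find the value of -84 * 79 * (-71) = 471156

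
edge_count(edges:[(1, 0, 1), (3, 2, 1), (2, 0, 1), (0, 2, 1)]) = 4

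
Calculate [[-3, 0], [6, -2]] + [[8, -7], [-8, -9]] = [[5, -7], [-2, -11]]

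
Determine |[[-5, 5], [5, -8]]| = 15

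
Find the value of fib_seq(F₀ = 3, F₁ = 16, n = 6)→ [3, 16, 19, 35, 54, 89]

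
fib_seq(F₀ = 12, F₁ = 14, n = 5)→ F_2 = F_1 + F_0 = 26
F_3 = F_2 + F_1 = 40
F_4 = F_3 + F_2 = 66
= [12, 14, 26, 40, 66]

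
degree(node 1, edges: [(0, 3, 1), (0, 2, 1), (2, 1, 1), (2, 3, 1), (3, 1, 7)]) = 2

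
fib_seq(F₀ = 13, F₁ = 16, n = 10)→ F_2 = F_1 + F_0 = 29
F_3 = F_2 + F_1 = 45
F_4 = F_3 + F_2 = 74
...
= [13, 16, 29, 45, 74, 119, 193, 312, 505, 817]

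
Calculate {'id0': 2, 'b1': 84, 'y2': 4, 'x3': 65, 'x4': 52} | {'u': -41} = {'id0': 2, 'b1': 84, 'y2': 4, 'x3': 65, 'x4': 52, 'u': -41}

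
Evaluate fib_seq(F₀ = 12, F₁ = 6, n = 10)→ F_2 = F_1 + F_0 = 18
F_3 = F_2 + F_1 = 24
F_4 = F_3 + F_2 = 42
...
= [12, 6, 18, 24, 42, 66, 108, 174, 282, 456]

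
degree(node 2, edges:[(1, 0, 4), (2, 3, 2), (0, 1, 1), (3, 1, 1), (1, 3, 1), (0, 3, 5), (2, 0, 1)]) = incident: (2,3), (2,0)
= 2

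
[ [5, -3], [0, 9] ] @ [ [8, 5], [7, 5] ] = [[19, 10], [63, 45]]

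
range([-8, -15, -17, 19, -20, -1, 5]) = 39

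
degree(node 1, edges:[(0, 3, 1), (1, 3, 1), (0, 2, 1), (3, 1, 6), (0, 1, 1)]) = incident: (1,3), (3,1), (0,1)
= 3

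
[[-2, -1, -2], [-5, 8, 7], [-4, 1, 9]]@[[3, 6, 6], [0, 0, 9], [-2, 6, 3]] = C[0][0] = (-2)*(3) + (-1)*(0) + (-2)*(-2) = -2
C[0][1] = (-2)*(6) + (-1)*(0) + (-2)*(6) = -24
C[0][2] = (-2)*(6) + (-1)*(9) + (-2)*(3) = -27
C[1][0] = (-5)*(3) + (8)*(0) + (7)*(-2) = -29
C[1][1] = (-5)*(6) + (8)*(0) + (7)*(6) = 12
C[1][2] = (-5)*(6) + (8)*(9) + (7)*(3) = 63
... (3 more cells)
= [[-2, -24, -27], [-29, 12, 63], [-30, 30, 12]]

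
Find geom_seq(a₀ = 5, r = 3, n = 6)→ [5, 15, 45, 135, 405, 1215]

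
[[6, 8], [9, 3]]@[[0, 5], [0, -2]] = C[0][0] = (6)*(0) + (8)*(0) = 0
C[0][1] = (6)*(5) + (8)*(-2) = 14
C[1][0] = (9)*(0) + (3)*(0) = 0
C[1][1] = (9)*(5) + (3)*(-2) = 39
= [[0, 14], [0, 39]]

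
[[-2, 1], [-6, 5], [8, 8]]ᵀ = [[-2, -6, 8], [1, 5, 8]]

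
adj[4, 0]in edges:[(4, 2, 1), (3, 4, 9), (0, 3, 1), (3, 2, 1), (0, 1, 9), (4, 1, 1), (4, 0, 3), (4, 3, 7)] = 3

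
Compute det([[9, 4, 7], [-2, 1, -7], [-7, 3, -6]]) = (1)*(9)*det([[1, -7], [3, -6]]) + (-1)*(4)*det([[-2, -7], [-7, -6]]) + (1)*(7)*det([[-2, 1], [-7, 3]])
= 135 + 148 + 7
= 290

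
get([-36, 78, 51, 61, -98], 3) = 61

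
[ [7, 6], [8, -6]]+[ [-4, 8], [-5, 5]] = [[3, 14], [3, -1]]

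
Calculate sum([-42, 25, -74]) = -91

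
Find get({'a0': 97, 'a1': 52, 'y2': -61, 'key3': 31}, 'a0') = 97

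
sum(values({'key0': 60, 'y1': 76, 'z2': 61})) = 197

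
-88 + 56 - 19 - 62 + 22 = -91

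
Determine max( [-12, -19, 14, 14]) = 14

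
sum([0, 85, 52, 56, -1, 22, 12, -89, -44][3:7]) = 89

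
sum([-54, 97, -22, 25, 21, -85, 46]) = 28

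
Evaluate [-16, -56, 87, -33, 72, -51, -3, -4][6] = -3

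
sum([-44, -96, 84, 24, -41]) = -73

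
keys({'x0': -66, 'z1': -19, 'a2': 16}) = ['x0', 'z1', 'a2']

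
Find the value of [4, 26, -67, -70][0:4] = [4, 26, -67, -70]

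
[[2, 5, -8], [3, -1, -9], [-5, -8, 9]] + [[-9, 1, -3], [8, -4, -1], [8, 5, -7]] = [[-7, 6, -11], [11, -5, -10], [3, -3, 2]]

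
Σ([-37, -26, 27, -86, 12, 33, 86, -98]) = -89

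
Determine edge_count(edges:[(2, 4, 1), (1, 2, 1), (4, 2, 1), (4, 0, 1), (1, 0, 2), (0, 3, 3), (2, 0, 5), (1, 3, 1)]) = 8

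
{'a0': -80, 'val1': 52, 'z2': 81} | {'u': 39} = {'a0': -80, 'val1': 52, 'z2': 81, 'u': 39}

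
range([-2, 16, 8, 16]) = 18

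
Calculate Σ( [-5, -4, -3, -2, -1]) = (-5) + (-4) + (-3) + (-2) + (-1)
= -15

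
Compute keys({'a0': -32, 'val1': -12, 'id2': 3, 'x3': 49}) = ['a0', 'val1', 'id2', 'x3']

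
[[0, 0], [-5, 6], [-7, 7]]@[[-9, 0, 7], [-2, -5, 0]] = C[0][0] = (0)*(-9) + (0)*(-2) = 0
C[0][1] = (0)*(0) + (0)*(-5) = 0
C[0][2] = (0)*(7) + (0)*(0) = 0
C[1][0] = (-5)*(-9) + (6)*(-2) = 33
C[1][1] = (-5)*(0) + (6)*(-5) = -30
C[1][2] = (-5)*(7) + (6)*(0) = -35
... (3 more cells)
= [[0, 0, 0], [33, -30, -35], [49, -35, -49]]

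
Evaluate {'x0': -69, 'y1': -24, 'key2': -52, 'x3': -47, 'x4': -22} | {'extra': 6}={'x0': -69, 'y1': -24, 'key2': -52, 'x3': -47, 'x4': -22, 'extra': 6}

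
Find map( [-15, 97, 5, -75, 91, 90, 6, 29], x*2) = -15*2=-30, 97*2=194, 5*2=10, -75*2=-150, 91*2=182, 90*2=180, 6*2=12, 29*2=58
= [-30, 194, 10, -150, 182, 180, 12, 58]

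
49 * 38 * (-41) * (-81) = 6183702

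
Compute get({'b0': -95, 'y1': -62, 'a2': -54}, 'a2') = -54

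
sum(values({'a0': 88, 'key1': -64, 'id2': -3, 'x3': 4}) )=88 + (-64) + (-3) + 4
= 25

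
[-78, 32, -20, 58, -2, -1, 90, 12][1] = 32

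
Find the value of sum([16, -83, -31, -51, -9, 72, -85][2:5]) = slice → [-31, -51, -9]
(-31) + (-51) + (-9)
= -91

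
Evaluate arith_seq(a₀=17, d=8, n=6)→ [17, 25, 33, 41, 49, 57]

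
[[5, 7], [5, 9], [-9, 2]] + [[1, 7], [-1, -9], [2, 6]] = [[6, 14], [4, 0], [-7, 8]]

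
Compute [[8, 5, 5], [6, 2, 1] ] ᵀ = [[8, 6], [5, 2], [5, 1]]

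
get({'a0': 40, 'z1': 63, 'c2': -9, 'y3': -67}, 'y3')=-67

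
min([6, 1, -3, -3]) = -3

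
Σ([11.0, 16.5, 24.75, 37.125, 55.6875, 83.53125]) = 228.59375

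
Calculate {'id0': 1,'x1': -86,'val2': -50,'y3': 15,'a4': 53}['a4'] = 53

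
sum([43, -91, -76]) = -124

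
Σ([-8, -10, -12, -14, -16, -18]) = -78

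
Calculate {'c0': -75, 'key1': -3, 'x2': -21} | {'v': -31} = {'c0': -75, 'key1': -3, 'x2': -21, 'v': -31}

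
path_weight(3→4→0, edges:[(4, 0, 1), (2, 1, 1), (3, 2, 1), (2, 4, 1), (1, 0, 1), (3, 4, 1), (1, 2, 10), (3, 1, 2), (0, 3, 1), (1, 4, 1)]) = 2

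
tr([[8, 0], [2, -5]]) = diagonal: 8 + (-5)
= 3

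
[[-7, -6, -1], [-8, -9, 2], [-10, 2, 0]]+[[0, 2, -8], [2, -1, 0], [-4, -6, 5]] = [[-7, -4, -9], [-6, -10, 2], [-14, -4, 5]]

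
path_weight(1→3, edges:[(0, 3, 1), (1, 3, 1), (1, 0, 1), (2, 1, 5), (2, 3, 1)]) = w(1→3)=1
= 1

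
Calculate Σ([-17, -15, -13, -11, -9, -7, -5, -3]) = (-17) + (-15) + (-13) + (-11) + (-9) + (-7) + (-5) + (-3)
= -80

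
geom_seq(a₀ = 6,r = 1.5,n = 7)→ a_0 = 6*1.5^0 = 6.0
a_1 = 6*1.5^1 = 9.0
a_2 = 6*1.5^2 = 13.5
...
= [6.0, 9.0, 13.5, 20.25, 30.375, 45.5625, 68.34375]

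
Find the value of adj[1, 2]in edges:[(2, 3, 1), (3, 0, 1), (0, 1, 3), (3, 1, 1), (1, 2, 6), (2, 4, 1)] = 6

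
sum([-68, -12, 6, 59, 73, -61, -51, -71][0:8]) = -125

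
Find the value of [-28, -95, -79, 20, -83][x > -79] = keep x where x > -79: -28✓, -95✗, -79✗, 20✓, -83✗
= [-28, 20]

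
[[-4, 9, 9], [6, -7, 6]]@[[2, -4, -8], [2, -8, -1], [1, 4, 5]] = C[0][0] = (-4)*(2) + (9)*(2) + (9)*(1) = 19
C[0][1] = (-4)*(-4) + (9)*(-8) + (9)*(4) = -20
C[0][2] = (-4)*(-8) + (9)*(-1) + (9)*(5) = 68
C[1][0] = (6)*(2) + (-7)*(2) + (6)*(1) = 4
C[1][1] = (6)*(-4) + (-7)*(-8) + (6)*(4) = 56
C[1][2] = (6)*(-8) + (-7)*(-1) + (6)*(5) = -11
= [[19, -20, 68], [4, 56, -11]]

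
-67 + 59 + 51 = 43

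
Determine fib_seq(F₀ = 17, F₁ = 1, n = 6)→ [17, 1, 18, 19, 37, 56]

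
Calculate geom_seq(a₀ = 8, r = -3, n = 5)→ a_0 = 8*(-3)^0 = 8
a_1 = 8*(-3)^1 = -24
a_2 = 8*(-3)^2 = 72
...
= [8, -24, 72, -216, 648]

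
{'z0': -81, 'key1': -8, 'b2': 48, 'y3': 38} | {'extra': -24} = {'z0': -81, 'key1': -8, 'b2': 48, 'y3': 38, 'extra': -24}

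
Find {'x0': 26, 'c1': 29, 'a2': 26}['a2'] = 26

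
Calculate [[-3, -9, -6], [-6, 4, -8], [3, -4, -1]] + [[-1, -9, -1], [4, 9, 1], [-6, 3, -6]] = [[-4, -18, -7], [-2, 13, -7], [-3, -1, -7]]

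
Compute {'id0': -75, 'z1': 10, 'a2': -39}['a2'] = -39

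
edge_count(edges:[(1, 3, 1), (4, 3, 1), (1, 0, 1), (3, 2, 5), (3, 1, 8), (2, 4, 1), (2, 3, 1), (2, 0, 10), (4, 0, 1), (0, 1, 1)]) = 10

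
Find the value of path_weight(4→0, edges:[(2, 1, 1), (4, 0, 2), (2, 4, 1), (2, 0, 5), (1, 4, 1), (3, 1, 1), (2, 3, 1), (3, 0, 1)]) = 2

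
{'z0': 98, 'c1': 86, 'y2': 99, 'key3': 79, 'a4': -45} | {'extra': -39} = {'z0': 98, 'c1': 86, 'y2': 99, 'key3': 79, 'a4': -45, 'extra': -39}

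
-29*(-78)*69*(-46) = -7179588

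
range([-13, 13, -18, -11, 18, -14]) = 36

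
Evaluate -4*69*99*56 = -1530144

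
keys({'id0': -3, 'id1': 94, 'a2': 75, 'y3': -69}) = ['id0', 'id1', 'a2', 'y3']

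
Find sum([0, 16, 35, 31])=82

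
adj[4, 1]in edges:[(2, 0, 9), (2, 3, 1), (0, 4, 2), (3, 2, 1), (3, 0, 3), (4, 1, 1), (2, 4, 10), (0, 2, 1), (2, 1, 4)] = 1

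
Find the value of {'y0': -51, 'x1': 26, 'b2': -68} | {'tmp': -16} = {'y0': -51, 'x1': 26, 'b2': -68, 'tmp': -16}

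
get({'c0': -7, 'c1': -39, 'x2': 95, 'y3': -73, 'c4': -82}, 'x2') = 95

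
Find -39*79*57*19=-3336723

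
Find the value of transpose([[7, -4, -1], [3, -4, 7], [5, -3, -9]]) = [[7, 3, 5], [-4, -4, -3], [-1, 7, -9]]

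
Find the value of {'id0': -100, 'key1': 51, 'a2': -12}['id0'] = -100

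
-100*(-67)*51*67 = 22893900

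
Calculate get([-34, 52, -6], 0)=-34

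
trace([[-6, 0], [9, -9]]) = diagonal: (-6) + (-9)
= -15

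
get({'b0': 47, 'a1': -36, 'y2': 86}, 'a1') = -36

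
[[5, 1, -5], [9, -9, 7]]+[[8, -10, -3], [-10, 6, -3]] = [[13, -9, -8], [-1, -3, 4]]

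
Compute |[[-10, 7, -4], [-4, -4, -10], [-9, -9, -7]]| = (1)*(-10)*det([[-4, -10], [-9, -7]]) + (-1)*(7)*det([[-4, -10], [-9, -7]]) + (1)*(-4)*det([[-4, -4], [-9, -9]])
= 620 + 434 + 0
= 1054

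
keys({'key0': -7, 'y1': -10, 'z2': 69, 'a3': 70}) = ['key0', 'y1', 'z2', 'a3']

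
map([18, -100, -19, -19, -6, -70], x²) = (18)²=324, (-100)²=10000, (-19)²=361, (-19)²=361, (-6)²=36, (-70)²=4900
= [324, 10000, 361, 361, 36, 4900]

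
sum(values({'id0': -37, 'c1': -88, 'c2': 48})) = -77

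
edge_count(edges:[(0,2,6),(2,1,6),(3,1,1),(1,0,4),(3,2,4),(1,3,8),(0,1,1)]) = 7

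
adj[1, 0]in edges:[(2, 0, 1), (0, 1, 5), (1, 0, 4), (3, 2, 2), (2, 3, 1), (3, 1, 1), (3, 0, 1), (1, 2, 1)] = 4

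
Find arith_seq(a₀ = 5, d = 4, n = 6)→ [5, 9, 13, 17, 21, 25]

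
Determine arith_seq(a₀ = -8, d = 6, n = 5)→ a_0 = -8 + 0*6 = -8
a_1 = -8 + 1*6 = -2
a_2 = -8 + 2*6 = 4
...
= [-8, -2, 4, 10, 16]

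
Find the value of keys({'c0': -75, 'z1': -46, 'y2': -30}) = ['c0', 'z1', 'y2']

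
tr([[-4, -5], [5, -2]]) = -6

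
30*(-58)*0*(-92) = 0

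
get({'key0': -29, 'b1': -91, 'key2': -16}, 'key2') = -16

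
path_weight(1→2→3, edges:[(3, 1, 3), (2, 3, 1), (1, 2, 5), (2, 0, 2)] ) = w(1→2)=5 + w(2→3)=1
= 6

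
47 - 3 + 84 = 128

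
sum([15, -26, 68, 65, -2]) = 120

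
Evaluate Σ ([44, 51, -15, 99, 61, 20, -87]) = 44 + 51 + (-15) + 99 + 61 + 20 + (-87)
= 173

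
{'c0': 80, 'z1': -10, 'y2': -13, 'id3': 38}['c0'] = 80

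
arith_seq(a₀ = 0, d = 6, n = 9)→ a_0 = 0 + 0*6 = 0
a_1 = 0 + 1*6 = 6
a_2 = 0 + 2*6 = 12
...
= [0, 6, 12, 18, 24, 30, 36, 42, 48]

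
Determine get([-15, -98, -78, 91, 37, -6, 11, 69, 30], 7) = 69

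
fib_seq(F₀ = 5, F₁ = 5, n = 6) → [5, 5, 10, 15, 25, 40]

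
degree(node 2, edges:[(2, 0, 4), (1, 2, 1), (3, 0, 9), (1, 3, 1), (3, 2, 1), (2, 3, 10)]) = 4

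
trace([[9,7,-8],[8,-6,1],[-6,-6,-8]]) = -5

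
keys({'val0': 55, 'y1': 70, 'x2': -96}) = ['val0', 'y1', 'x2']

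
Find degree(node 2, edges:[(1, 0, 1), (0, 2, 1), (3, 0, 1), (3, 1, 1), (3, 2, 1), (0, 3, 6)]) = incident: (0,2), (3,2)
= 2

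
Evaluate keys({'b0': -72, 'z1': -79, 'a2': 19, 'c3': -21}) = ['b0', 'z1', 'a2', 'c3']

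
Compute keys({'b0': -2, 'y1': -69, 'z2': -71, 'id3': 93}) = ['b0', 'y1', 'z2', 'id3']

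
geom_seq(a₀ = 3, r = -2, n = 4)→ [3, -6, 12, -24]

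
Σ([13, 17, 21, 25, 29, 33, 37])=175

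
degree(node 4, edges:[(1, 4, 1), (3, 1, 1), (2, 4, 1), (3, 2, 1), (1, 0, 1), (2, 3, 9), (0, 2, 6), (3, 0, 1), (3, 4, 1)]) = incident: (1,4), (2,4), (3,4)
= 3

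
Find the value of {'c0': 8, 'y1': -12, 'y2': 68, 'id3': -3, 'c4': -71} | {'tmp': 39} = {'c0': 8, 'y1': -12, 'y2': 68, 'id3': -3, 'c4': -71, 'tmp': 39}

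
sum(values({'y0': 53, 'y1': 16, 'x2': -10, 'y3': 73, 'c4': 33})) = 165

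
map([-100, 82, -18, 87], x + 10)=-100+10=-90, 82+10=92, -18+10=-8, 87+10=97
= [-90, 92, -8, 97]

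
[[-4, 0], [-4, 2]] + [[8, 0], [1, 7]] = [[4, 0], [-3, 9]]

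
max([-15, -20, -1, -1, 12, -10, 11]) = 12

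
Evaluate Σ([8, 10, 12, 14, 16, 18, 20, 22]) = 8 + 10 + 12 + 14 + 16 + 18 + 20 + 22
= 120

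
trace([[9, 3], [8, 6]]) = 15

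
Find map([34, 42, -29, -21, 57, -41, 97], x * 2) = [68, 84, -58, -42, 114, -82, 194]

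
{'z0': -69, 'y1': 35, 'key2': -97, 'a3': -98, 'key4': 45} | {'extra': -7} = {'z0': -69, 'y1': 35, 'key2': -97, 'a3': -98, 'key4': 45, 'extra': -7}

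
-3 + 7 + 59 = 63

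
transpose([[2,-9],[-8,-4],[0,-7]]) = [[2, -8, 0], [-9, -4, -7]]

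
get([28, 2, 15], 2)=15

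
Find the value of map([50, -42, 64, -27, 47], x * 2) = 50*2=100, -42*2=-84, 64*2=128, -27*2=-54, 47*2=94
= [100, -84, 128, -54, 94]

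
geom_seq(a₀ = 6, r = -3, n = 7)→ [6, -18, 54, -162, 486, -1458, 4374]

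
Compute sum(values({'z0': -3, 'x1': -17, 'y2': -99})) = (-3) + (-17) + (-99)
= -119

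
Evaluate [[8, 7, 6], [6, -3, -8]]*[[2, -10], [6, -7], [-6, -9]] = C[0][0] = (8)*(2) + (7)*(6) + (6)*(-6) = 22
C[0][1] = (8)*(-10) + (7)*(-7) + (6)*(-9) = -183
C[1][0] = (6)*(2) + (-3)*(6) + (-8)*(-6) = 42
C[1][1] = (6)*(-10) + (-3)*(-7) + (-8)*(-9) = 33
= [[22, -183], [42, 33]]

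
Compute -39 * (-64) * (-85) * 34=-7213440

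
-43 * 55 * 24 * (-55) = 3121800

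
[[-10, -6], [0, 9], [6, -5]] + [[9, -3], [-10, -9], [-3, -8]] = [[-1, -9], [-10, 0], [3, -13]]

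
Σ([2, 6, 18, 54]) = 80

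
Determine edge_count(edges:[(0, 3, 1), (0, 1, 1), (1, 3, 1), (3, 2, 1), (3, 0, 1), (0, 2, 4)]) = 6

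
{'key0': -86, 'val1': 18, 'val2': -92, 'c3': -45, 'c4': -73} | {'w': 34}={'key0': -86, 'val1': 18, 'val2': -92, 'c3': -45, 'c4': -73, 'w': 34}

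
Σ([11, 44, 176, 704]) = 11 + 44 + 176 + 704
= 935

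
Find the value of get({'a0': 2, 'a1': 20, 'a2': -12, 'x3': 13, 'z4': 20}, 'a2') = -12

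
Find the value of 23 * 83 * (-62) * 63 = -7456554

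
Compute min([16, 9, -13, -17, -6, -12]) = -17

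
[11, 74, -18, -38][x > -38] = keep x where x > -38: 11✓, 74✓, -18✓, -38✗
= [11, 74, -18]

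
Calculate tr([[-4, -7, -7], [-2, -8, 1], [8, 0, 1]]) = diagonal: (-4) + (-8) + 1
= -11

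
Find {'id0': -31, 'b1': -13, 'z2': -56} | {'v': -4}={'id0': -31, 'b1': -13, 'z2': -56, 'v': -4}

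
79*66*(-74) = -385836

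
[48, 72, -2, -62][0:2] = [48, 72]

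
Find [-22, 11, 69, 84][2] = 69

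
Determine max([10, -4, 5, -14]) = 10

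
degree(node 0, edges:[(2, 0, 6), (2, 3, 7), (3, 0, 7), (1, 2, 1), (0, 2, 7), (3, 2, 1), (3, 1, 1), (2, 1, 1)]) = incident: (2,0), (3,0), (0,2)
= 3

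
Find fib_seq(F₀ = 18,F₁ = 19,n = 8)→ F_2 = F_1 + F_0 = 37
F_3 = F_2 + F_1 = 56
F_4 = F_3 + F_2 = 93
...
= [18, 19, 37, 56, 93, 149, 242, 391]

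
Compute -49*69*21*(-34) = 2414034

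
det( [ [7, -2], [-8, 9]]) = (7)*(9) - (-2)*(-8)
= 47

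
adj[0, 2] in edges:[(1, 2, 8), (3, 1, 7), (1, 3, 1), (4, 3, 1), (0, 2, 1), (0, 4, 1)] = 1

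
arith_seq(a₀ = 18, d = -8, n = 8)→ a_0 = 18 + 0*-8 = 18
a_1 = 18 + 1*-8 = 10
a_2 = 18 + 2*-8 = 2
...
= [18, 10, 2, -6, -14, -22, -30, -38]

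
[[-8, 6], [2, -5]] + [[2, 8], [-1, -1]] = [[-6, 14], [1, -6]]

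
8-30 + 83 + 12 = 73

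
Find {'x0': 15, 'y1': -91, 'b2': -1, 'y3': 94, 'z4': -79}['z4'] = -79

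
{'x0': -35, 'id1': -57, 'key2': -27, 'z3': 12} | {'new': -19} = {'x0': -35, 'id1': -57, 'key2': -27, 'z3': 12, 'new': -19}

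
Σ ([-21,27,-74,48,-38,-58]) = -116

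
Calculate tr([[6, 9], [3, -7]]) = diagonal: 6 + (-7)
= -1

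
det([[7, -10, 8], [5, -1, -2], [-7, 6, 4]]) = (1)*(7)*det([[-1, -2], [6, 4]]) + (-1)*(-10)*det([[5, -2], [-7, 4]]) + (1)*(8)*det([[5, -1], [-7, 6]])
= 56 + 60 + 184
= 300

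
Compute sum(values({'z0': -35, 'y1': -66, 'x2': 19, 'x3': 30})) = (-35) + (-66) + 19 + 30
= -52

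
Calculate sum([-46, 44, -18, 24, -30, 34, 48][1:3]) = slice → [44, -18]
44 + (-18)
= 26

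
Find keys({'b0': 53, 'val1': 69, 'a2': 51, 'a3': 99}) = ['b0', 'val1', 'a2', 'a3']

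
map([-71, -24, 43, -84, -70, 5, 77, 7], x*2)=[-142, -48, 86, -168, -140, 10, 154, 14]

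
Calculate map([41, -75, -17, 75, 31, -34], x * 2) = 41*2=82, -75*2=-150, -17*2=-34, 75*2=150, 31*2=62, -34*2=-68
= [82, -150, -34, 150, 62, -68]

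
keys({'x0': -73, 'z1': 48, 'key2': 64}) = ['x0', 'z1', 'key2']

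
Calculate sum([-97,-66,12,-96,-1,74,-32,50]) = (-97) + (-66) + 12 + (-96) + (-1) + 74 + (-32) + 50
= -156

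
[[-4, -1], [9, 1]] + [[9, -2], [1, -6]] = [[5, -3], [10, -5]]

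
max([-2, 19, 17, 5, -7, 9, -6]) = 19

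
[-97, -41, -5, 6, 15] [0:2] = [-97, -41]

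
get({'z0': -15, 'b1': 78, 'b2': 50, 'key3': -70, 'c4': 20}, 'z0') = -15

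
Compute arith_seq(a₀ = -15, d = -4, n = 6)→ [-15, -19, -23, -27, -31, -35]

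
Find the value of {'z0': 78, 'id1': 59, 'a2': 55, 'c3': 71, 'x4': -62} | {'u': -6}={'z0': 78, 'id1': 59, 'a2': 55, 'c3': 71, 'x4': -62, 'u': -6}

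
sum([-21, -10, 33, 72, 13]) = (-21) + (-10) + 33 + 72 + 13
= 87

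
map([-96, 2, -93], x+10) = -96+10=-86, 2+10=12, -93+10=-83
= [-86, 12, -83]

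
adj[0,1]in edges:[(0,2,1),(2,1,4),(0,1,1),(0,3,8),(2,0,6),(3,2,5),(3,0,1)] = 1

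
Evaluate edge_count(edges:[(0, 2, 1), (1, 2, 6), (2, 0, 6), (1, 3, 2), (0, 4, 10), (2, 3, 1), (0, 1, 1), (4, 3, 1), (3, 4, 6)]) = 9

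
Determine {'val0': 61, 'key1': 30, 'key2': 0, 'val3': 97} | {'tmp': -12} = {'val0': 61, 'key1': 30, 'key2': 0, 'val3': 97, 'tmp': -12}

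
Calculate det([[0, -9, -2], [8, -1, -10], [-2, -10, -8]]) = -592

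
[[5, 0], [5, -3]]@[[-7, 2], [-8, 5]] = [[-35, 10], [-11, -5]]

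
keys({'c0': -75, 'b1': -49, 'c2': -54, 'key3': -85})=['c0', 'b1', 'c2', 'key3']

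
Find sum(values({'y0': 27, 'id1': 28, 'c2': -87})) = -32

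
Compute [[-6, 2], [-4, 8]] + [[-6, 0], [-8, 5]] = [[-12, 2], [-12, 13]]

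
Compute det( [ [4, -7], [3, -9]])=-15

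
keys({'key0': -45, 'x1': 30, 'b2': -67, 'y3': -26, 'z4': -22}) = ['key0', 'x1', 'b2', 'y3', 'z4']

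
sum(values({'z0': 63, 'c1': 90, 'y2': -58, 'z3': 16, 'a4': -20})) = 63 + 90 + (-58) + 16 + (-20)
= 91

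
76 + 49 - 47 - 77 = 1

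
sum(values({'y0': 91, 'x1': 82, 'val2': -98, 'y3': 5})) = 80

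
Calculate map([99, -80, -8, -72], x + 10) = [109, -70, 2, -62]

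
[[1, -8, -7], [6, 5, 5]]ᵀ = [[1, 6], [-8, 5], [-7, 5]]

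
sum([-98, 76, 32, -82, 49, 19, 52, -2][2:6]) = slice → [32, -82, 49, 19]
32 + (-82) + 49 + 19
= 18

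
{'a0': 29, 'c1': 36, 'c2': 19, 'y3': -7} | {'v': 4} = {'a0': 29, 'c1': 36, 'c2': 19, 'y3': -7, 'v': 4}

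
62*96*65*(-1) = -386880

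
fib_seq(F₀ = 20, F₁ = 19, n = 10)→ F_2 = F_1 + F_0 = 39
F_3 = F_2 + F_1 = 58
F_4 = F_3 + F_2 = 97
...
= [20, 19, 39, 58, 97, 155, 252, 407, 659, 1066]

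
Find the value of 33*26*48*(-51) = -2100384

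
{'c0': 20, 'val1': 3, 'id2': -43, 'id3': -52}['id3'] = -52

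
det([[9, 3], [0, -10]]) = (9)*(-10) - (3)*(0)
= -90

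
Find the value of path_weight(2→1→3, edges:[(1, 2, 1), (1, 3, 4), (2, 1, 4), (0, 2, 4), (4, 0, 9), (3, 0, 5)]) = w(2→1)=4 + w(1→3)=4
= 8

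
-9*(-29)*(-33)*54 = -465102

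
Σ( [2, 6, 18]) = 26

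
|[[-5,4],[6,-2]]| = -14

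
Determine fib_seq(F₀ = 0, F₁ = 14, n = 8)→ F_2 = F_1 + F_0 = 14
F_3 = F_2 + F_1 = 28
F_4 = F_3 + F_2 = 42
...
= [0, 14, 14, 28, 42, 70, 112, 182]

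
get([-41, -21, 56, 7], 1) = -21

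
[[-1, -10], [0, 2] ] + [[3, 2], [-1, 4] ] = [[2, -8], [-1, 6]]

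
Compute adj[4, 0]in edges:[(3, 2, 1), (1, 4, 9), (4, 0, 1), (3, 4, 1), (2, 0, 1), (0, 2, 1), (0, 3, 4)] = 1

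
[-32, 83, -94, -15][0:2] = [-32, 83]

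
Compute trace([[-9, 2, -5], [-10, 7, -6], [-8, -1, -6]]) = diagonal: (-9) + 7 + (-6)
= -8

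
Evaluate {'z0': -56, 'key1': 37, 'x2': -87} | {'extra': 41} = {'z0': -56, 'key1': 37, 'x2': -87, 'extra': 41}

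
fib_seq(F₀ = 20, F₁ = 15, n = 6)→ F_2 = F_1 + F_0 = 35
F_3 = F_2 + F_1 = 50
F_4 = F_3 + F_2 = 85
...
= [20, 15, 35, 50, 85, 135]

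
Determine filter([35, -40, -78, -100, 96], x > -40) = keep x where x > -40: 35✓, -40✗, -78✗, -100✗, 96✓
= [35, 96]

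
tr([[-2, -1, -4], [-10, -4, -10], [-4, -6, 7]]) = 1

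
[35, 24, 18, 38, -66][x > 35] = [38]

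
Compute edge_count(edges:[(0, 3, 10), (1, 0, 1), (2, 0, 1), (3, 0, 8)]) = 4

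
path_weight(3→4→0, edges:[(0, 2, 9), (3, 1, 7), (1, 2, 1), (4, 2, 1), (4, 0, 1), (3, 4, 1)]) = 2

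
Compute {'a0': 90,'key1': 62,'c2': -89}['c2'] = -89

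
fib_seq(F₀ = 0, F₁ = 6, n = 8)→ F_2 = F_1 + F_0 = 6
F_3 = F_2 + F_1 = 12
F_4 = F_3 + F_2 = 18
...
= [0, 6, 6, 12, 18, 30, 48, 78]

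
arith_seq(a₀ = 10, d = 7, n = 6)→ a_0 = 10 + 0*7 = 10
a_1 = 10 + 1*7 = 17
a_2 = 10 + 2*7 = 24
...
= [10, 17, 24, 31, 38, 45]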